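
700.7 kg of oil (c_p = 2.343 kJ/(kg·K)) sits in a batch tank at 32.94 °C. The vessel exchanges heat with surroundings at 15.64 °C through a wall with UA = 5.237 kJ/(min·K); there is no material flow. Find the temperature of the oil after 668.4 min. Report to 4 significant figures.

M c_p dT/dt = −UA(T − T_amb).
dT/dt = (T_ss − T)/τ with T_ss = T_amb = 15.6400 °C, τ = M c_p/UA = 700.7·2.343/5.237 = 313.489 min.
This is linear first-order; T(t) = T_ss + (T₀ − T_ss) e^(−t/τ).
T(668.4) = 15.6400 + (17.3000)·0.118584 = 17.6915 °C.

17.69 °C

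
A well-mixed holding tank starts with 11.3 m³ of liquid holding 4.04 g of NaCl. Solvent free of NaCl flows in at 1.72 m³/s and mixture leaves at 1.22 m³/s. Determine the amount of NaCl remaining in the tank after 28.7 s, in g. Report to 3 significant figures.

Let m(t) be the amount of NaCl. Volume: V(t) = V₀ + (Q_in − Q_out) t = 11.3 + 0.50000 t; V(28.7) = 25.650 m³.
Species balance (pure solvent in): dm/dt = −Q_out · m/V(t).
dm/m = −Q_out dt/(V₀ + 0.50000 t); integrating gives ln(m/m₀) = −(Q_out/(Q_in−Q_out)) ln(V/V₀).
m = m₀ (V₀/V)^(Q_out/(Q_in−Q_out)) = 4.04 × (11.3/25.650)^(2.4400) = 0.54666 g.

0.547 g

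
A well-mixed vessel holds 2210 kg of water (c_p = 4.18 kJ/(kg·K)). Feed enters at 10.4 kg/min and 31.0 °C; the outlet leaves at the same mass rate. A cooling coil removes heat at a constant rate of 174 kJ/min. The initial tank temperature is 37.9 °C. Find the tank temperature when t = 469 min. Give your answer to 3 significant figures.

M c_p dT/dt = ṁ c_p (T_in − T) − Q̇.
τ = M/ṁ = 212.50 min; T_ss = T_in − Q̇/(ṁ c_p) = 31.0 − 174/(10.4·4.18) = 26.997 °C.
T approaches T_ss exponentially: T(t) = T_ss + (T₀ − T_ss) e^(−t/τ).
T(469) = 26.997 + (10.903)·e^(−469/212.50) = 26.997 + (10.903)·0.11002 = 28.197 °C.

28.2 °C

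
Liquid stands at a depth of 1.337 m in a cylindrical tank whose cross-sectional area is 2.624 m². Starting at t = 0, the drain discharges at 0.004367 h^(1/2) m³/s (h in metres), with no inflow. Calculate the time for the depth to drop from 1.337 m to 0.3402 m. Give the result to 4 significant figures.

688.6 s

Accumulation of liquid (constant cross-section A): A dh/dt = −0.004367 √h.
Separate and integrate: 2(√h − √h₀) = −(0.004367/A) t.
t = 2A(√h₀ − √h)/0.004367 = 2·2.624·(√1.337 − √0.3402)/0.004367
  = 5.24800 × (1.15629 − 0.583267) / 0.004367 = 688.622 s.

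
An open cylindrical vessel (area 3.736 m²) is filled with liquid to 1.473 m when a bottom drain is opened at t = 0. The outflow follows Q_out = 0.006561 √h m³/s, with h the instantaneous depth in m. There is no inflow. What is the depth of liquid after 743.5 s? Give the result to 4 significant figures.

Volume balance on the tank: A dh/dt = −0.006561 √h.
This is separable: 2 d(√h)/dt = −0.006561/A, so √h = √h₀ − (0.006561/(2A)) t.
√h = √1.473 − 0.006561·743.5/(2·3.736) = 1.21367 − 0.652851 = 0.560821.
h = 0.560821² = 0.314520 m.

0.3145 m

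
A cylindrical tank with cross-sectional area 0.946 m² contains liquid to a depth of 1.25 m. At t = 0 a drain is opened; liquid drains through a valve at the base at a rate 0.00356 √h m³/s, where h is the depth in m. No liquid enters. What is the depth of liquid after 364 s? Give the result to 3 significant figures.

With no inflow, A dh/dt = −0.00356 √h.
This is separable: 2 d(√h)/dt = −0.00356/A, so √h = √h₀ − (0.00356/(2A)) t.
√h = √1.25 − 0.00356·364/(2·0.946) = 1.1180 − 0.68490 = 0.43313.
h = 0.43313² = 0.18760 m.

0.188 m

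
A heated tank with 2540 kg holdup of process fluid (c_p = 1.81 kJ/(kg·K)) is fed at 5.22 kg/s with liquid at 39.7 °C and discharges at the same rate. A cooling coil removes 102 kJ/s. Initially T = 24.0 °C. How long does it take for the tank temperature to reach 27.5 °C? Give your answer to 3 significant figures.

609 s

First-law balance (no shaft work): M c_p dT/dt = ṁ c_p (T_in − T) − 102.
τ = M/ṁ = 486.59 s; T_ss = T_in − Q̇/(ṁ c_p) = 28.904 °C.
T(t) = T_ss + (T₀ − T_ss) e^(−t/τ). Set T = 27.5:
e^(−t/τ) = (27.5 − 28.904)/(24.0 − 28.904) = 0.28634
t = −486.59 · ln(0.28634) = 608.52 s.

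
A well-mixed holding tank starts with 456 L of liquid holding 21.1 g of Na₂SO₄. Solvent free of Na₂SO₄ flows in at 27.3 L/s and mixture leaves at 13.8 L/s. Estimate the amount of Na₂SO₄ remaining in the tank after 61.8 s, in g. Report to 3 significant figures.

Total volume: dV/dt = Q_in − Q_out = 13.500 L/s, so V(t) = 456 + 13.500 t and V(61.8) = 1290.3 L.
Solute balance: dm/dt = 0 − Q_out C = −Q_out m/V(t).
Separate: dm/m = −Q_out dt/V(t) ⇒ ln(m/m₀) = −(Q_out/(Q_in−Q_out)) ln(V/V₀).
m = m₀ (V₀/V)^(Q_out/(Q_in−Q_out)) = 21.1 × (456/1290.3)^(1.0222) = 7.2865 g.

7.29 g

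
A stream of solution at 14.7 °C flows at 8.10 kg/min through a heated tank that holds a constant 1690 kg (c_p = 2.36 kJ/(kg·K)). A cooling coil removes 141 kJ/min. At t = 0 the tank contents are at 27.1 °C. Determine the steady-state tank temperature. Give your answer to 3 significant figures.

7.32 °C

M c_p dT/dt = ṁ c_p (T_in − T) − Q̇.
At steady state dT/dt = 0 ⇒ T_ss = T_in − Q̇/(ṁ c_p) = 14.7 − 141/(8.10·2.36) = 7.3240 °C.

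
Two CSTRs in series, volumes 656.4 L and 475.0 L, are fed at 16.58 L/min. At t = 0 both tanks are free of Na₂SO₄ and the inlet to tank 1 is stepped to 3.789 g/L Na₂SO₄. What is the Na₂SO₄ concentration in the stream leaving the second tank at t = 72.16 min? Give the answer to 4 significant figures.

2.373 g/L

Time constants: τᵢ = Vᵢ/Q for each well-mixed tank.
τ₁ = 656.4/16.58 = 39.5899 min; τ₂ = 475.0/16.58 = 28.6490 min.
Tank 1: C₁ = C_in(1 − e^(−t/τ₁)). Tank 2 (τ₁ ≠ τ₂): C₂ = C_in[1 − (τ₁ e^(−t/τ₁) − τ₂ e^(−t/τ₂))/(τ₁ − τ₂)].
At t = 72.16: e^(−t/τ₁) = 0.161591, e^(−t/τ₂) = 0.0805591.
C₂ = 3.789·[1 − (39.5899·0.161591 − 28.6490·0.0805591)/(10.9409)] = 3.789·0.626226 = 2.37277 g/L.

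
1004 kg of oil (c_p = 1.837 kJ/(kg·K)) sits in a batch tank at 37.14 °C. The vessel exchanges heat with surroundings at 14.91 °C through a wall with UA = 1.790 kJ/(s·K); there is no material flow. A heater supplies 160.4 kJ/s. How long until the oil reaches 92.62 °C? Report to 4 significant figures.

M c_p dT/dt = −UA(T − T_amb) + Q̇.
τ = M c_p/UA = 1030.36 s; T_ss = T_amb + Q̇/UA = 14.91 + 160.4/1.790 = 104.519 °C.
T(t) = T_ss + (T₀ − T_ss)e^(−t/τ); set T = 92.62:
t = −τ ln[(T − T_ss)/(T₀ − T_ss)] = −1030.36 · ln(0.176597) = 1786.53 s.

1787 s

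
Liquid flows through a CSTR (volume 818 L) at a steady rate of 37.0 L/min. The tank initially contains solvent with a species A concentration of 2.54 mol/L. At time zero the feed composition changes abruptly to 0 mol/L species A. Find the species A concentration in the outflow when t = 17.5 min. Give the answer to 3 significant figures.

Accumulation = in − out for the solute gives V dC/dt = Q(C_in − C).
So dC/dt = (C_in − C)/τ with τ = V/Q = 818/37.0 = 22.108 min.
Solution: C(t) = C_in + (C₀ − C_in) e^(−t/τ).
C(17.5) = 0 + (2.54 − 0)·e^(−17.5/22.108) = 0 + (2.5400)·0.45314 = 1.1510 mol/L.

1.15 mol/L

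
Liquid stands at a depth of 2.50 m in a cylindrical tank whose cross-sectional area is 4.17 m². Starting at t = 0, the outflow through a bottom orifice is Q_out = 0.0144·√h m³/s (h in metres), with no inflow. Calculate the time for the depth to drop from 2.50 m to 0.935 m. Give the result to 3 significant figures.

356 s

A dh/dt = −Q_out = −0.0144 √h.
Separate and integrate: 2(√h − √h₀) = −(0.0144/A) t.
t = 2A(√h₀ − √h)/0.0144 = 2·4.17·(√2.50 − √0.935)/0.0144
  = 8.3400 × (1.5811 − 0.96695) / 0.0144 = 355.72 s.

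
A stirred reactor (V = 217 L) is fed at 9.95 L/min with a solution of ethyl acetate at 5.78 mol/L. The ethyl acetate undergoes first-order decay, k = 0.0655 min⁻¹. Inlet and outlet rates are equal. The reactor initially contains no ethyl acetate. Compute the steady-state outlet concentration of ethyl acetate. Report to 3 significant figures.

2.38 mol/L

Accumulation = in − out − consumed: V dC/dt = Q C_in − Q C − k V C.
At steady state: 0 = Q C_in − (Q + kV) C_ss, so C_ss = Q C_in/(Q + kV).
C_ss = 9.95·5.78/(9.95 + 0.0655·217) = 57.511/24.163 = 2.3801 mol/L.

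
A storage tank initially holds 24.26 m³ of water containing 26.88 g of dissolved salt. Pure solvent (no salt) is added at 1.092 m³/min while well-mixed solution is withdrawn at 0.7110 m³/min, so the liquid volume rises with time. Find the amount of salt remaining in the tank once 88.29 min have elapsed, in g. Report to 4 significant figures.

5.302 g

Let m(t) be the amount of salt. Volume: V(t) = V₀ + (Q_in − Q_out) t = 24.26 + 0.381000 t; V(88.29) = 57.8985 m³.
Species balance (pure solvent in): dm/dt = −Q_out · m/V(t).
dm/m = −Q_out dt/(V₀ + 0.381000 t); integrating gives ln(m/m₀) = −(Q_out/(Q_in−Q_out)) ln(V/V₀).
m = m₀ (V₀/V)^(Q_out/(Q_in−Q_out)) = 26.88 × (24.26/57.8985)^(1.86614) = 5.30206 g.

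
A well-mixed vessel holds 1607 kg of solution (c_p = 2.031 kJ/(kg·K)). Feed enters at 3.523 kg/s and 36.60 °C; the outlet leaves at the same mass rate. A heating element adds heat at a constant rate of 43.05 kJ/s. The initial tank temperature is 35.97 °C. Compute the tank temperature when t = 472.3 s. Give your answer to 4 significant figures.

40.26 °C

M c_p dT/dt = ṁ c_p (T_in − T) + Q̇.
Rearrange: dT/dt = (T_ss − T)/τ with τ = M/ṁ = 456.145 s and T_ss = T_in + Q̇/(ṁ c_p) = 42.6166 °C.
Integrating: T(t) = T_ss + (T₀ − T_ss) e^(−t/τ).
T(472.3) = 42.6166 + (-6.64659)·e^(−472.3/456.145) = 42.6166 + (-6.64659)·0.355079 = 40.2565 °C.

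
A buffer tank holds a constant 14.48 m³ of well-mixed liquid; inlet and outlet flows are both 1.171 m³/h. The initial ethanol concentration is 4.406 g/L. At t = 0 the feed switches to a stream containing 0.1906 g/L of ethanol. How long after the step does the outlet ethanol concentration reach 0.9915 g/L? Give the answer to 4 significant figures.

Species balance: V dC/dt = Q(C_in − C) ⇒ τ = V/Q = 12.3655 h.
C(t) = C_in + (C₀ − C_in) e^(−t/τ). Set C = 0.9915 and solve for t:
e^(−t/τ) = (C − C_in)/(C₀ − C_in) = (0.9915 − 0.1906)/(4.406 − 0.1906) = 0.189994
t = −τ ln(…) = 12.3655 × 1.66076 = 20.5362 h.

20.54 h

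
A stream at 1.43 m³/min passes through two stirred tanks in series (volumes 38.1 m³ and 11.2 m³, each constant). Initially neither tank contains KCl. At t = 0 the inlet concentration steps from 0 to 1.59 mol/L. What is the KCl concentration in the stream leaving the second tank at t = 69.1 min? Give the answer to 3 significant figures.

Each tank obeys Vᵢ dCᵢ/dt = Q(Cᵢ₋₁ − Cᵢ), so τᵢ = Vᵢ/Q.
τ₁ = 38.1/1.43 = 26.643 min; τ₂ = 11.2/1.43 = 7.8322 min.
Solving the cascade with C₁(0)=C₂(0)=0 gives C₂(t) = C_in[1 − (τ₁ e^(−t/τ₁) − τ₂ e^(−t/τ₂))/(τ₁ − τ₂)].
At t = 69.1: e^(−t/τ₁) = 0.074757, e^(−t/τ₂) = 0.00014737.
C₂ = 1.59·[1 − (26.643·0.074757 − 7.8322·0.00014737)/(18.811)] = 1.59·0.89418 = 1.4217 mol/L.

1.42 mol/L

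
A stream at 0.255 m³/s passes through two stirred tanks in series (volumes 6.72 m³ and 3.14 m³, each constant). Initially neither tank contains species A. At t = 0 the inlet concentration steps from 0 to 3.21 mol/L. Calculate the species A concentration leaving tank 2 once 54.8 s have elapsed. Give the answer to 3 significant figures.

2.49 mol/L

Each tank obeys Vᵢ dCᵢ/dt = Q(Cᵢ₋₁ − Cᵢ), so τᵢ = Vᵢ/Q.
τ₁ = 6.72/0.255 = 26.353 s; τ₂ = 3.14/0.255 = 12.314 s.
Solving the cascade with C₁(0)=C₂(0)=0 gives C₂(t) = C_in[1 − (τ₁ e^(−t/τ₁) − τ₂ e^(−t/τ₂))/(τ₁ − τ₂)].
At t = 54.8: e^(−t/τ₁) = 0.12500, e^(−t/τ₂) = 0.011675.
C₂ = 3.21·[1 − (26.353·0.12500 − 12.314·0.011675)/(14.039)] = 3.21·0.77561 = 2.4897 mol/L.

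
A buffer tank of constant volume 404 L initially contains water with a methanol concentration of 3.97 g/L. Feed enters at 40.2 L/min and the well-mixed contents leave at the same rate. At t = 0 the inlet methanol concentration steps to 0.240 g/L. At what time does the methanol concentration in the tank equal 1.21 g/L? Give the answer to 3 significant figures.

13.5 min

Species balance: V dC/dt = Q(C_in − C) ⇒ τ = V/Q = 10.050 min.
C(t) = C_in + (C₀ − C_in) e^(−t/τ). Set C = 1.21 and solve for t:
e^(−t/τ) = (C − C_in)/(C₀ − C_in) = (1.21 − 0.240)/(3.97 − 0.240) = 0.26005
t = −τ ln(…) = 10.050 × 1.3469 = 13.536 min.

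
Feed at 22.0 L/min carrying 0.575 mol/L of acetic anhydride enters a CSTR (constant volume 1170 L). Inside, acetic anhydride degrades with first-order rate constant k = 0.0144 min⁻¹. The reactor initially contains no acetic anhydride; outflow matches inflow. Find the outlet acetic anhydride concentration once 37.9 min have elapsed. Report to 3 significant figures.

0.233 mol/L

V dC/dt = Q(C_in − C) − k V C.
This is linear with rate a = Q/V + k = 0.033203 min⁻¹.
C_ss = Q C_in/(Q + kV) = 0.32563 mol/L; C(t) = C_ss + (C₀ − C_ss) e^(−a t).
C(37.9) = 0.32563 + (-0.32563)·e^(−0.033203·37.9) = 0.32563 + (-0.32563)·0.28411 = 0.23312 mol/L.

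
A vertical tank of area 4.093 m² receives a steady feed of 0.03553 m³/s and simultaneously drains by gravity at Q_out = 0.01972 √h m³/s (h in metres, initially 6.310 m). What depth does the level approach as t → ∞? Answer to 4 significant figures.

Level balance: A dh/dt = 0.03553 − 0.01972 √h. Setting dh/dt = 0:
Q_in = 0.01972 √h_ss ⇒ √h_ss = 0.03553/0.01972 = 1.80172.
h_ss = 1.80172² = 3.24621 m. (Since h₀ = 6.310 m > h_ss, the level will fall toward this value.)

3.246 m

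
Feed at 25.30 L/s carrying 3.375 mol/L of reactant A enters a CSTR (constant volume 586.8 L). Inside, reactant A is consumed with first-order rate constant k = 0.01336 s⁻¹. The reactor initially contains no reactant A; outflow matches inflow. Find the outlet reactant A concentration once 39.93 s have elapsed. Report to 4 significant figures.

2.306 mol/L

V dC/dt = Q(C_in − C) − k V C.
This is linear with rate a = Q/V + k = 0.0564752 s⁻¹.
C_ss = Q C_in/(Q + kV) = 2.57660 mol/L; C(t) = C_ss + (C₀ − C_ss) e^(−a t).
C(39.93) = 2.57660 + (-2.57660)·e^(−0.0564752·39.93) = 2.57660 + (-2.57660)·0.104868 = 2.30639 mol/L.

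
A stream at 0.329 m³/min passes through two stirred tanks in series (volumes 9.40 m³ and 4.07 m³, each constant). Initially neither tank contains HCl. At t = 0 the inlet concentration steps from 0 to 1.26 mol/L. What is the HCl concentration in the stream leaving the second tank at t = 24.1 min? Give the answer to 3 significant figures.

Each tank obeys Vᵢ dCᵢ/dt = Q(Cᵢ₋₁ − Cᵢ), so τᵢ = Vᵢ/Q.
τ₁ = 9.40/0.329 = 28.571 min; τ₂ = 4.07/0.329 = 12.371 min.
Tank 1: C₁ = C_in(1 − e^(−t/τ₁)). Tank 2 (τ₁ ≠ τ₂): C₂ = C_in[1 − (τ₁ e^(−t/τ₁) − τ₂ e^(−t/τ₂))/(τ₁ − τ₂)].
At t = 24.1: e^(−t/τ₁) = 0.43020, e^(−t/τ₂) = 0.14254.
C₂ = 1.26·[1 − (28.571·0.43020 − 12.371·0.14254)/(16.201)] = 1.26·0.35014 = 0.44117 mol/L.

0.441 mol/L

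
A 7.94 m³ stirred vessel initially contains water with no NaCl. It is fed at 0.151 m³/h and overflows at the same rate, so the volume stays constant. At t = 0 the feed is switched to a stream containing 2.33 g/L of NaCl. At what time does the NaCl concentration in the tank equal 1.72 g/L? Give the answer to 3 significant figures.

Transient balance on the dissolved component: V dC/dt = Q(C_in − C), so τ = V/Q = 52.583 h.
C(t) = C_in + (C₀ − C_in) e^(−t/τ). Set C = 1.72 and solve for t:
e^(−t/τ) = (C − C_in)/(C₀ − C_in) = (1.72 − 2.33)/(0 − 2.33) = 0.26180
t = −τ ln(…) = 52.583 × 1.3402 = 70.470 h.

70.5 h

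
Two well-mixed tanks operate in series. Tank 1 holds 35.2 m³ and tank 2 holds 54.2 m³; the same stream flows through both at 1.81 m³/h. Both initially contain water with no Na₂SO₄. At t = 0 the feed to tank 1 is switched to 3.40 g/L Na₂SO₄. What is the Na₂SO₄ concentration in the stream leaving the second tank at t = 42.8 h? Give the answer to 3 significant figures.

1.77 g/L

Species balance on tank i: dCᵢ/dt = (Cᵢ₋₁ − Cᵢ)/τᵢ with τᵢ = Vᵢ/Q.
τ₁ = 35.2/1.81 = 19.448 h; τ₂ = 54.2/1.81 = 29.945 h.
Solving the cascade with C₁(0)=C₂(0)=0 gives C₂(t) = C_in[1 − (τ₁ e^(−t/τ₁) − τ₂ e^(−t/τ₂))/(τ₁ − τ₂)].
At t = 42.8: e^(−t/τ₁) = 0.11072, e^(−t/τ₂) = 0.23948.
C₂ = 3.40·[1 − (19.448·0.11072 − 29.945·0.23948)/(-10.497)] = 3.40·0.52198 = 1.7747 g/L.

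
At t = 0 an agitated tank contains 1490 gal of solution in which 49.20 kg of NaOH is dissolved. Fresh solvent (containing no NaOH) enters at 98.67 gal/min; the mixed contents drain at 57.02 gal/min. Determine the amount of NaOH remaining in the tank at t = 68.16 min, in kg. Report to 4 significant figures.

Total volume: dV/dt = Q_in − Q_out = 41.6500 gal/min, so V(t) = 1490 + 41.6500 t and V(68.16) = 4328.86 gal.
Solute balance: dm/dt = 0 − Q_out C = −Q_out m/V(t).
dm/m = −Q_out dt/(V₀ + 41.6500 t); integrating gives ln(m/m₀) = −(Q_out/(Q_in−Q_out)) ln(V/V₀).
m = m₀ (V₀/V)^(Q_out/(Q_in−Q_out)) = 49.20 × (1490/4328.86)^(1.36903) = 11.4248 kg.

11.42 kg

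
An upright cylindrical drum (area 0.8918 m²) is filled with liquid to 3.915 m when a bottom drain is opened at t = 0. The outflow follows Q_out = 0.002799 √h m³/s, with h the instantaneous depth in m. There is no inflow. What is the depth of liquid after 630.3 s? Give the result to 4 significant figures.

With no inflow, A dh/dt = −0.002799 √h.
This is separable: 2 d(√h)/dt = −0.002799/A, so √h = √h₀ − (0.002799/(2A)) t.
√h = √3.915 − 0.002799·630.3/(2·0.8918) = 1.97864 − 0.989129 = 0.989507.
h = 0.989507² = 0.979125 m.

0.9791 m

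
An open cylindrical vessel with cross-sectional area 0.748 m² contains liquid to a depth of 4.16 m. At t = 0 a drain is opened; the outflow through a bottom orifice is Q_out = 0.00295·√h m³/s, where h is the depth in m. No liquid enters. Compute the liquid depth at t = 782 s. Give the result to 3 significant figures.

0.248 m

A dh/dt = −Q_out = −0.00295 √h.
This is separable: 2 d(√h)/dt = −0.00295/A, so √h = √h₀ − (0.00295/(2A)) t.
√h = √4.16 − 0.00295·782/(2·0.748) = 2.0396 − 1.5420 = 0.49756.
h = 0.49756² = 0.24757 m.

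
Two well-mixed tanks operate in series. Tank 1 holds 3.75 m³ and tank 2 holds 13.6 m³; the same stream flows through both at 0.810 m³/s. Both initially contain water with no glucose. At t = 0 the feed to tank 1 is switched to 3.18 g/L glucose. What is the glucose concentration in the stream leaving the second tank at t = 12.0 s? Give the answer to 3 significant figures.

Each tank obeys Vᵢ dCᵢ/dt = Q(Cᵢ₋₁ − Cᵢ), so τᵢ = Vᵢ/Q.
τ₁ = 3.75/0.810 = 4.6296 s; τ₂ = 13.6/0.810 = 16.790 s.
Solving the cascade with C₁(0)=C₂(0)=0 gives C₂(t) = C_in[1 − (τ₁ e^(−t/τ₁) − τ₂ e^(−t/τ₂))/(τ₁ − τ₂)].
At t = 12.0: e^(−t/τ₁) = 0.074870, e^(−t/τ₂) = 0.48934.
C₂ = 3.18·[1 − (4.6296·0.074870 − 16.790·0.48934)/(-12.160)] = 3.18·0.35287 = 1.1221 g/L.

1.12 g/L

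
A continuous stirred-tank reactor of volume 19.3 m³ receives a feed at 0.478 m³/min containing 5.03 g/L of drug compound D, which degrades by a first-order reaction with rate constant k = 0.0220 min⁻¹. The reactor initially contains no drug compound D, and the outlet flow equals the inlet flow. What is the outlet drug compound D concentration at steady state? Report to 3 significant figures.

V dC/dt = Q(C_in − C) − k V C.
Steady state (dC/dt = 0): C_ss = Q C_in/(Q + kV) = C_in/(1 + kV/Q).
C_ss = 0.478·5.03/(0.478 + 0.0220·19.3) = 2.4043/0.90260 = 2.6638 g/L.

2.66 g/L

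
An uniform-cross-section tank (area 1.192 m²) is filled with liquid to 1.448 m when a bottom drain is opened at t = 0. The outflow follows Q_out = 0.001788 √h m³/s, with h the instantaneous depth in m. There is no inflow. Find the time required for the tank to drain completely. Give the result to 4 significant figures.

Accumulation of liquid (constant cross-section A): A dh/dt = −0.001788 √h.
∫ h^(−1/2) dh = −(0.001788/A) ∫ dt, giving 2√h = 2√h₀ − (0.001788/A) t.
Tank is empty when √h = 0: t_empty = 2A√h₀/0.001788.
t_empty = 2·1.192·√1.448/0.001788 = 2.38400·1.20333/0.001788 = 1604.44 s.

1604 s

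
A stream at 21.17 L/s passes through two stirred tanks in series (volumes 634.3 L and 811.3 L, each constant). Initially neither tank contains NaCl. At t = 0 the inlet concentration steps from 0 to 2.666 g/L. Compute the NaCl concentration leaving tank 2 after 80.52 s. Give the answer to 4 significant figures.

Species balance on tank i: dCᵢ/dt = (Cᵢ₋₁ − Cᵢ)/τᵢ with τᵢ = Vᵢ/Q.
τ₁ = 634.3/21.17 = 29.9622 s; τ₂ = 811.3/21.17 = 38.3231 s.
Tank 1: C₁ = C_in(1 − e^(−t/τ₁)). Tank 2 (τ₁ ≠ τ₂): C₂ = C_in[1 − (τ₁ e^(−t/τ₁) − τ₂ e^(−t/τ₂))/(τ₁ − τ₂)].
At t = 80.52: e^(−t/τ₁) = 0.0680587, e^(−t/τ₂) = 0.122324.
C₂ = 2.666·[1 − (29.9622·0.0680587 − 38.3231·0.122324)/(-8.36089)] = 2.666·0.683210 = 1.82144 g/L.

1.821 g/L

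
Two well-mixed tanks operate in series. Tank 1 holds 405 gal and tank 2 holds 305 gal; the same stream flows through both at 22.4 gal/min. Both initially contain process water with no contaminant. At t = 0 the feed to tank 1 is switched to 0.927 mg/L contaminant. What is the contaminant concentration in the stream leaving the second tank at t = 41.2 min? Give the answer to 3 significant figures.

0.680 mg/L

Each tank obeys Vᵢ dCᵢ/dt = Q(Cᵢ₋₁ − Cᵢ), so τᵢ = Vᵢ/Q.
τ₁ = 405/22.4 = 18.080 min; τ₂ = 305/22.4 = 13.616 min.
Tank 1: C₁ = C_in(1 − e^(−t/τ₁)). Tank 2 (τ₁ ≠ τ₂): C₂ = C_in[1 − (τ₁ e^(−t/τ₁) − τ₂ e^(−t/τ₂))/(τ₁ − τ₂)].
At t = 41.2: e^(−t/τ₁) = 0.10242, e^(−t/τ₂) = 0.048517.
C₂ = 0.927·[1 − (18.080·0.10242 − 13.616·0.048517)/(4.4643)] = 0.927·0.73319 = 0.67967 mg/L.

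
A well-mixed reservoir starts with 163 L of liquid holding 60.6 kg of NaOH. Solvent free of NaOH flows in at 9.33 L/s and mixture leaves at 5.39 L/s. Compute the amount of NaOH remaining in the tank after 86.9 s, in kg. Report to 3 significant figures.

Let m(t) be the amount of NaOH. Volume: V(t) = V₀ + (Q_in − Q_out) t = 163 + 3.9400 t; V(86.9) = 505.39 L.
No NaOH enters, so dm/dt = −Q_out · (m/V).
dm/m = −Q_out dt/(V₀ + 3.9400 t); integrating gives ln(m/m₀) = −(Q_out/(Q_in−Q_out)) ln(V/V₀).
m = m₀ (V₀/V)^(Q_out/(Q_in−Q_out)) = 60.6 × (163/505.39)^(1.3680) = 12.888 kg.

12.9 kg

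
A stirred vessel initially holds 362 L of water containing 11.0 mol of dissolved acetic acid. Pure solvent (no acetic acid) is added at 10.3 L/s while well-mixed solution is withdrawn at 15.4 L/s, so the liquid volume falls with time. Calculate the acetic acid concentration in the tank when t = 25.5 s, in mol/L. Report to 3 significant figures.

Let m(t) be the amount of acetic acid. Volume: V(t) = V₀ + (Q_in − Q_out) t = 362 − 5.1000 t; V(25.5) = 231.95 L.
No acetic acid enters, so dm/dt = −Q_out · (m/V).
Separate: dm/m = −Q_out dt/V(t) ⇒ ln(m/m₀) = −(Q_out/(Q_in−Q_out)) ln(V/V₀).
m = m₀ (V₀/V)^(Q_out/(Q_in−Q_out)) = 11.0 × (362/231.95)^(-3.0196) = 2.8685 mol.
C = m/V = 2.8685/231.95 = 0.012367 mol/L.

0.0124 mol/L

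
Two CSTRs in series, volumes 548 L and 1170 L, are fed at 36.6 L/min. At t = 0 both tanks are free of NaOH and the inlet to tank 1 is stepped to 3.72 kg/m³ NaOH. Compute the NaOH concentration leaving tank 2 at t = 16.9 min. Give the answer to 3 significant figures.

0.656 kg/m³

Species balance on tank i: dCᵢ/dt = (Cᵢ₋₁ − Cᵢ)/τᵢ with τᵢ = Vᵢ/Q.
τ₁ = 548/36.6 = 14.973 min; τ₂ = 1170/36.6 = 31.967 min.
Solving the cascade with C₁(0)=C₂(0)=0 gives C₂(t) = C_in[1 − (τ₁ e^(−t/τ₁) − τ₂ e^(−t/τ₂))/(τ₁ − τ₂)].
At t = 16.9: e^(−t/τ₁) = 0.32345, e^(−t/τ₂) = 0.58939.
C₂ = 3.72·[1 − (14.973·0.32345 − 31.967·0.58939)/(-16.995)] = 3.72·0.17631 = 0.65586 kg/m³.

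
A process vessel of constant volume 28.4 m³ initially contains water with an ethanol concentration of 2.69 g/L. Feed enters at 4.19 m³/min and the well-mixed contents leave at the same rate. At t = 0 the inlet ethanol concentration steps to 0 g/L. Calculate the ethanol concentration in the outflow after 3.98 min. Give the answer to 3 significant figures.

1.50 g/L

Accumulation = in − out for the solute gives V dC/dt = Q(C_in − C).
So dC/dt = (C_in − C)/τ with τ = V/Q = 28.4/4.19 = 6.7780 min.
C approaches C_in exponentially: C(t) = C_in + (C₀ − C_in) e^(−t/τ).
C(3.98) = 0 + (2.69 − 0)·e^(−3.98/6.7780) = 0 + (2.6900)·0.55589 = 1.4953 g/L.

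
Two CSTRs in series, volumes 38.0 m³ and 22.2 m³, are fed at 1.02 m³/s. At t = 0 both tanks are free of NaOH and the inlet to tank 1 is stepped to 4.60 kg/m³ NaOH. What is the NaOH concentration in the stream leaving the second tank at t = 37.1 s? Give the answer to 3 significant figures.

Each tank obeys Vᵢ dCᵢ/dt = Q(Cᵢ₋₁ − Cᵢ), so τᵢ = Vᵢ/Q.
τ₁ = 38.0/1.02 = 37.255 s; τ₂ = 22.2/1.02 = 21.765 s.
Solving the cascade with C₁(0)=C₂(0)=0 gives C₂(t) = C_in[1 − (τ₁ e^(−t/τ₁) − τ₂ e^(−t/τ₂))/(τ₁ − τ₂)].
At t = 37.1: e^(−t/τ₁) = 0.36941, e^(−t/τ₂) = 0.18185.
C₂ = 4.60·[1 − (37.255·0.36941 − 21.765·0.18185)/(15.490)] = 4.60·0.36705 = 1.6884 kg/m³.

1.69 kg/m³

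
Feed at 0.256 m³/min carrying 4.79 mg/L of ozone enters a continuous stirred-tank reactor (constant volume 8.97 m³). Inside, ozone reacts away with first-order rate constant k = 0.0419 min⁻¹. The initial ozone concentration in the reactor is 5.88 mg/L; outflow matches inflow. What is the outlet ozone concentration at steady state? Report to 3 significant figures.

1.94 mg/L

Species balance: V dC/dt = Q C_in − Q C − k V C.
Steady state (dC/dt = 0): C_ss = Q C_in/(Q + kV) = C_in/(1 + kV/Q).
C_ss = 0.256·4.79/(0.256 + 0.0419·8.97) = 1.2262/0.63184 = 1.9407 mg/L.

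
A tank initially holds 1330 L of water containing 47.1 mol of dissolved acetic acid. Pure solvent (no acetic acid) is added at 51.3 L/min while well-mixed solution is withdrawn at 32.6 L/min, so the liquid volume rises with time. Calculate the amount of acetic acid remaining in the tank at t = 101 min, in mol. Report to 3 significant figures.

Total volume: dV/dt = Q_in − Q_out = 18.700 L/min, so V(t) = 1330 + 18.700 t and V(101) = 3218.7 L.
No acetic acid enters, so dm/dt = −Q_out · (m/V).
Separate: dm/m = −Q_out dt/V(t) ⇒ ln(m/m₀) = −(Q_out/(Q_in−Q_out)) ln(V/V₀).
m = m₀ (V₀/V)^(Q_out/(Q_in−Q_out)) = 47.1 × (1330/3218.7)^(1.7433) = 10.090 mol.

10.1 mol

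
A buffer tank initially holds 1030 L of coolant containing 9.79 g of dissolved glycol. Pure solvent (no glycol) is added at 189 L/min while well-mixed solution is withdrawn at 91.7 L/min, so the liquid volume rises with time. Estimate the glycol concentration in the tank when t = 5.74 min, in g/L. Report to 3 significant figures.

0.00410 g/L

Total volume: dV/dt = Q_in − Q_out = 97.300 L/min, so V(t) = 1030 + 97.300 t and V(5.74) = 1588.5 L.
Solute balance: dm/dt = 0 − Q_out C = −Q_out m/V(t).
dm/m = −Q_out dt/(V₀ + 97.300 t); integrating gives ln(m/m₀) = −(Q_out/(Q_in−Q_out)) ln(V/V₀).
m = m₀ (V₀/V)^(Q_out/(Q_in−Q_out)) = 9.79 × (1030/1588.5)^(0.94245) = 6.5082 g.
C = m/V = 6.5082/1588.5 = 0.0040971 g/L.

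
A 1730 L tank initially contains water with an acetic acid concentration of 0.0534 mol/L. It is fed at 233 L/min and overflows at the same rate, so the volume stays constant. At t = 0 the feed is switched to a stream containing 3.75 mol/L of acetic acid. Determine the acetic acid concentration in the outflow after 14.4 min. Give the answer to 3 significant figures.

Accumulation = in − out for the solute gives V dC/dt = Q(C_in − C).
So dC/dt = (C_in − C)/τ with τ = V/Q = 1730/233 = 7.4249 min.
C approaches C_in exponentially: C(t) = C_in + (C₀ − C_in) e^(−t/τ).
C(14.4) = 3.75 + (0.0534 − 3.75)·e^(−14.4/7.4249) = 3.75 + (-3.6966)·0.14379 = 3.2185 mol/L.

3.22 mol/L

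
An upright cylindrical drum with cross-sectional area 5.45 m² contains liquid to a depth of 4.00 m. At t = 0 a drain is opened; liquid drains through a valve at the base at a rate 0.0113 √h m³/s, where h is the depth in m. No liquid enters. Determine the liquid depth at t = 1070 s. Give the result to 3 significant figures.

A dh/dt = −Q_out = −0.0113 √h.
∫ h^(−1/2) dh = −(0.0113/A) ∫ dt, giving 2√h = 2√h₀ − (0.0113/A) t.
√h = √4.00 − 0.0113·1070/(2·5.45) = 2.0000 − 1.1093 = 0.89073.
h = 0.89073² = 0.79341 m.

0.793 m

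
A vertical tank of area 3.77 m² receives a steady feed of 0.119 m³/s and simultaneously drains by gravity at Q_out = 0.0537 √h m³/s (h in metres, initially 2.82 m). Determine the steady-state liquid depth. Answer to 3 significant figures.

4.91 m

Unsteady balance on liquid volume: A dh/dt = Q_in − 0.0537 √h. At steady state dh/dt = 0:
Q_in = 0.0537 √h_ss ⇒ √h_ss = 0.119/0.0537 = 2.2160.
h_ss = 2.2160² = 4.9107 m. (Since h₀ = 2.82 m < h_ss, the level will rise toward this value.)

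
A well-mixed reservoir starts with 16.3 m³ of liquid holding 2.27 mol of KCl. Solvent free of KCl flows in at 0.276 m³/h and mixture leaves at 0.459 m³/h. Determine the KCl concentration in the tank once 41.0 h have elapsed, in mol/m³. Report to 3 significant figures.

0.0549 mol/m³

Total volume: dV/dt = Q_in − Q_out = -0.18300 m³/h, so V(t) = 16.3 − 0.18300 t and V(41.0) = 8.7970 m³.
Solute balance: dm/dt = 0 − Q_out C = −Q_out m/V(t).
dm/m = −Q_out dt/(V₀ − 0.18300 t); integrating gives ln(m/m₀) = −(Q_out/(Q_in−Q_out)) ln(V/V₀).
m = m₀ (V₀/V)^(Q_out/(Q_in−Q_out)) = 2.27 × (16.3/8.7970)^(-2.5082) = 0.48328 mol.
C = m/V = 0.48328/8.7970 = 0.054937 mol/m³.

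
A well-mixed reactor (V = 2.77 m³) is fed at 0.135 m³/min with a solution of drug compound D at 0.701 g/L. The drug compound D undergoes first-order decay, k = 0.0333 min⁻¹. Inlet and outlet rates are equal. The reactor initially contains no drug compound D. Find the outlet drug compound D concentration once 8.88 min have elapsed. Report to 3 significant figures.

V dC/dt = Q(C_in − C) − k V C.
dC/dt = (Q/V) C_in − (Q/V + k) C; effective rate a = Q/V + k = 0.048736 + 0.0333 = 0.082036 min⁻¹.
C_ss = Q C_in/(Q + kV) = 0.41645 g/L; C(t) = C_ss + (C₀ − C_ss) e^(−a t).
C(8.88) = 0.41645 + (-0.41645)·e^(−0.082036·8.88) = 0.41645 + (-0.41645)·0.48264 = 0.21546 g/L.

0.215 g/L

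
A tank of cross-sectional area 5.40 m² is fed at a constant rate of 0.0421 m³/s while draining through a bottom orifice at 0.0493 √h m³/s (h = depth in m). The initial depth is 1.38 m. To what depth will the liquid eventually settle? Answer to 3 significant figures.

0.729 m

A dh/dt = Q_in − 0.0493 √h. Steady state requires inflow = outflow:
Q_in = 0.0493 √h_ss ⇒ √h_ss = 0.0421/0.0493 = 0.85396.
h_ss = 0.85396² = 0.72924 m. (Since h₀ = 1.38 m > h_ss, the level will fall toward this value.)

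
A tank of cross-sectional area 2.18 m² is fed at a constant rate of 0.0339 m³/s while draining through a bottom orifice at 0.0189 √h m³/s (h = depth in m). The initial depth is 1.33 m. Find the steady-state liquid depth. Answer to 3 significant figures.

3.22 m

A dh/dt = Q_in − 0.0189 √h. Steady state requires inflow = outflow:
Q_in = 0.0189 √h_ss ⇒ √h_ss = 0.0339/0.0189 = 1.7937.
h_ss = 1.7937² = 3.2172 m. (Since h₀ = 1.33 m < h_ss, the level will rise toward this value.)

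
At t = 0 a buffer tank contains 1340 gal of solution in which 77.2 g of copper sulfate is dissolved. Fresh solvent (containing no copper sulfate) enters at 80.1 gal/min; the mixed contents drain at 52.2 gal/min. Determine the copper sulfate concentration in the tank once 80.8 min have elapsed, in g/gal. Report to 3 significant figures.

0.00339 g/gal

Total volume: dV/dt = Q_in − Q_out = 27.900 gal/min, so V(t) = 1340 + 27.900 t and V(80.8) = 3594.3 gal.
Species balance (pure solvent in): dm/dt = −Q_out · m/V(t).
dm/m = −Q_out dt/(V₀ + 27.900 t); integrating gives ln(m/m₀) = −(Q_out/(Q_in−Q_out)) ln(V/V₀).
m = m₀ (V₀/V)^(Q_out/(Q_in−Q_out)) = 77.2 × (1340/3594.3)^(1.8710) = 12.187 g.
C = m/V = 12.187/3594.3 = 0.0033905 g/gal.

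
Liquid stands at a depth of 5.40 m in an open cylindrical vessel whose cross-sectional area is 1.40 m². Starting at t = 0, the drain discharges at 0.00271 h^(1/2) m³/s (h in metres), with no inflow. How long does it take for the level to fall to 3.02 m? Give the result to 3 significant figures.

605 s

Accumulation of liquid (constant cross-section A): A dh/dt = −0.00271 √h.
This is separable: 2 d(√h)/dt = −0.00271/A, so √h = √h₀ − (0.00271/(2A)) t.
t = 2A(√h₀ − √h)/0.00271 = 2·1.40·(√5.40 − √3.02)/0.00271
  = 2.8000 × (2.3238 − 1.7378) / 0.00271 = 605.44 s.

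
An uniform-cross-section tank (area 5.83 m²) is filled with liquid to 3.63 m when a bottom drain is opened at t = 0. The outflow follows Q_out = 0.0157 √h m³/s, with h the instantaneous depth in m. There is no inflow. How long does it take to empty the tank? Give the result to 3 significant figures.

1410 s

A dh/dt = −Q_out = −0.0157 √h.
This is separable: 2 d(√h)/dt = −0.0157/A, so √h = √h₀ − (0.0157/(2A)) t.
Set h = 0: 2√h₀ = (0.0157/A) t_empty ⇒ t_empty = 2A√h₀/0.0157.
t_empty = 2·5.83·√3.63/0.0157 = 11.660·1.9053/0.0157 = 1415.0 s.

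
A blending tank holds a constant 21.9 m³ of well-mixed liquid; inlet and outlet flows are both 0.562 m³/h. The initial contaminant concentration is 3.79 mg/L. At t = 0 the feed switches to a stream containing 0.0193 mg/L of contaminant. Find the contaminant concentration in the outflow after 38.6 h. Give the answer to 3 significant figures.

Unsteady species balance (constant V, well mixed): V dC/dt = Q(C_in − C).
Time constant τ = V/Q = 21.9/0.562 = 38.968 h.
C approaches C_in exponentially: C(t) = C_in + (C₀ − C_in) e^(−t/τ).
C(38.6) = 0.0193 + (3.79 − 0.0193)·e^(−38.6/38.968) = 0.0193 + (3.7707)·0.37137 = 1.4196 mg/L.

1.42 mg/L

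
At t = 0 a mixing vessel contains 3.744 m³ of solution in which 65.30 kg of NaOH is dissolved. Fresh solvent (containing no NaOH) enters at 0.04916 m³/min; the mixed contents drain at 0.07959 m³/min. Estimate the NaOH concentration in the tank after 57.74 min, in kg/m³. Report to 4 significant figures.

Let m(t) be the amount of NaOH. Volume: V(t) = V₀ + (Q_in − Q_out) t = 3.744 − 0.0304300 t; V(57.74) = 1.98697 m³.
Solute balance: dm/dt = 0 − Q_out C = −Q_out m/V(t).
dm/m = −Q_out dt/(V₀ − 0.0304300 t); integrating gives ln(m/m₀) = −(Q_out/(Q_in−Q_out)) ln(V/V₀).
m = m₀ (V₀/V)^(Q_out/(Q_in−Q_out)) = 65.30 × (3.744/1.98697)^(-2.61551) = 12.4529 kg.
C = m/V = 12.4529/1.98697 = 6.26728 kg/m³.

6.267 kg/m³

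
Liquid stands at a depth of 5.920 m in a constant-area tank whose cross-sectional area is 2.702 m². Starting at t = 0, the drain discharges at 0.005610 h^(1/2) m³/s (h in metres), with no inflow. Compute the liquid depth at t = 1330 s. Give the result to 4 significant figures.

With no inflow, A dh/dt = −0.005610 √h.
Separate and integrate: 2(√h − √h₀) = −(0.005610/A) t.
√h = √5.920 − 0.005610·1330/(2·2.702) = 2.43311 − 1.38070 = 1.05241.
h = 1.05241² = 1.10756 m.

1.108 m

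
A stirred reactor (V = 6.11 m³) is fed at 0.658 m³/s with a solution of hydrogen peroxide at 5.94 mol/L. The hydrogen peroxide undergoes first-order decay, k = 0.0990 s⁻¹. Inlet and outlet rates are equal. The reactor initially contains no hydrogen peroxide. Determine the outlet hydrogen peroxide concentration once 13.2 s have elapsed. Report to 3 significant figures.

V dC/dt = Q(C_in − C) − k V C.
dC/dt = (Q/V) C_in − (Q/V + k) C; effective rate a = Q/V + k = 0.10769 + 0.0990 = 0.20669 s⁻¹.
C_ss = Q C_in/(Q + kV) = 3.0949 mol/L; C(t) = C_ss + (C₀ − C_ss) e^(−a t).
C(13.2) = 3.0949 + (-3.0949)·e^(−0.20669·13.2) = 3.0949 + (-3.0949)·0.065328 = 2.8927 mol/L.

2.89 mol/L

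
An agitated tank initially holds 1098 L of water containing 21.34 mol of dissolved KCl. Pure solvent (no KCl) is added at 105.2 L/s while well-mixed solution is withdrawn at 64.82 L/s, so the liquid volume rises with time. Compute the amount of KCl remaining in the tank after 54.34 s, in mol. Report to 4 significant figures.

3.662 mol

Total volume: dV/dt = Q_in − Q_out = 40.3800 L/s, so V(t) = 1098 + 40.3800 t and V(54.34) = 3292.25 L.
Solute balance: dm/dt = 0 − Q_out C = −Q_out m/V(t).
dm/m = −Q_out dt/(V₀ + 40.3800 t); integrating gives ln(m/m₀) = −(Q_out/(Q_in−Q_out)) ln(V/V₀).
m = m₀ (V₀/V)^(Q_out/(Q_in−Q_out)) = 21.34 × (1098/3292.25)^(1.60525) = 3.66156 mol.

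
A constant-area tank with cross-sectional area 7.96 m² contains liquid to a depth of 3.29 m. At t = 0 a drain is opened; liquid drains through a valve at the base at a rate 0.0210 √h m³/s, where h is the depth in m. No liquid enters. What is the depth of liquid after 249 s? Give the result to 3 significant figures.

2.21 m

Accumulation of liquid (constant cross-section A): A dh/dt = −0.0210 √h.
Separate and integrate: 2(√h − √h₀) = −(0.0210/A) t.
√h = √3.29 − 0.0210·249/(2·7.96) = 1.8138 − 0.32845 = 1.4854.
h = 1.4854² = 2.2064 m.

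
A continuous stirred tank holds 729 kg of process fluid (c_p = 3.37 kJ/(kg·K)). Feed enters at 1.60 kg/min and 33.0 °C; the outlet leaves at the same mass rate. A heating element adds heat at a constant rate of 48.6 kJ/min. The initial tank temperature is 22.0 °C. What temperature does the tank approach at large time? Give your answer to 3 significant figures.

42.0 °C

M c_p dT/dt = ṁ c_p (T_in − T) + Q̇.
At steady state dT/dt = 0 ⇒ T_ss = T_in + Q̇/(ṁ c_p) = 33.0 + 48.6/(1.60·3.37) = 42.013 °C.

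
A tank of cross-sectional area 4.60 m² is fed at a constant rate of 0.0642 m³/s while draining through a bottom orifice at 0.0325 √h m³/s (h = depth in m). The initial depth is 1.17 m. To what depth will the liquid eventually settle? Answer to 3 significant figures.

A dh/dt = Q_in − 0.0325 √h. Steady state requires inflow = outflow:
Q_in = 0.0325 √h_ss ⇒ √h_ss = 0.0642/0.0325 = 1.9754.
h_ss = 1.9754² = 3.9021 m. (Since h₀ = 1.17 m < h_ss, the level will rise toward this value.)

3.90 m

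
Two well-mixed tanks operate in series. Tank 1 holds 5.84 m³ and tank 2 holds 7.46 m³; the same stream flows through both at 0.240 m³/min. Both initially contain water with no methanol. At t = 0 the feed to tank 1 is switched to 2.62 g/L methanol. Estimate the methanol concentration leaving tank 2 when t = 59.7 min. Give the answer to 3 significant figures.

1.66 g/L

Species balance on tank i: dCᵢ/dt = (Cᵢ₋₁ − Cᵢ)/τᵢ with τᵢ = Vᵢ/Q.
τ₁ = 5.84/0.240 = 24.333 min; τ₂ = 7.46/0.240 = 31.083 min.
Tank 1: C₁ = C_in(1 − e^(−t/τ₁)). Tank 2 (τ₁ ≠ τ₂): C₂ = C_in[1 − (τ₁ e^(−t/τ₁) − τ₂ e^(−t/τ₂))/(τ₁ − τ₂)].
At t = 59.7: e^(−t/τ₁) = 0.085999, e^(−t/τ₂) = 0.14651.
C₂ = 2.62·[1 − (24.333·0.085999 − 31.083·0.14651)/(-6.7500)] = 2.62·0.63534 = 1.6646 g/L.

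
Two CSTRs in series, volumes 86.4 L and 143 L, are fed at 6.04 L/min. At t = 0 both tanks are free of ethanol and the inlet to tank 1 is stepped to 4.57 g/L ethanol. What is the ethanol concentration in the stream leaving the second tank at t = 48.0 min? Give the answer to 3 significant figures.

3.29 g/L

Time constants: τᵢ = Vᵢ/Q for each well-mixed tank.
τ₁ = 86.4/6.04 = 14.305 min; τ₂ = 143/6.04 = 23.675 min.
Tank 1: C₁ = C_in(1 − e^(−t/τ₁)). Tank 2 (τ₁ ≠ τ₂): C₂ = C_in[1 − (τ₁ e^(−t/τ₁) − τ₂ e^(−t/τ₂))/(τ₁ − τ₂)].
At t = 48.0: e^(−t/τ₁) = 0.034890, e^(−t/τ₂) = 0.13168.
C₂ = 4.57·[1 − (14.305·0.034890 − 23.675·0.13168)/(-9.3709)] = 4.57·0.72058 = 3.2931 g/L.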